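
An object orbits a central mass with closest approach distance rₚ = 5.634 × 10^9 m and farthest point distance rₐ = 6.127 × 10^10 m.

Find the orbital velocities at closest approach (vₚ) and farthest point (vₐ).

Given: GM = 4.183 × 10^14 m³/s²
rₚ = 5.634 × 10^9 m
rₐ = 6.127 × 10^10 m
GM = 4.183 × 10^14 m³/s²
a = (rₚ + rₐ)/2 = 3.3452 × 10^10 m
Vis-viva: v² = GM (2/r − 1/a)
vₚ² = 4.183 × 10^14 × (3.54988 × 10^-10 − 2.98936 × 10^-11) = 135987 m²/s²
vₚ = 368.764 m/s ≈ 368.8 m/s
vₐ² = 4.183 × 10^14 × (3.26424 × 10^-11 − 2.98936 × 10^-11) = 1149.83 m²/s²
vₐ = 33.9092 m/s ≈ 33.91 m/s

Final answer: vₚ = 368.8 m/s, vₐ = 33.91 m/s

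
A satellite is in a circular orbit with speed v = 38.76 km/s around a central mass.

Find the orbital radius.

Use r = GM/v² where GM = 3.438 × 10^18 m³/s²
v = 38.76 km/s = 38760 m/s
GM = 3.438 × 10^18 m³/s²
v² = 1.50234 × 10^9 m²/s²
r = GM/v² = (3.438 × 10^18) / (1.50234 × 10^9) = 2.28843 × 10^9 m ≈ 2.288 Gm

Final answer: 2.288 Gm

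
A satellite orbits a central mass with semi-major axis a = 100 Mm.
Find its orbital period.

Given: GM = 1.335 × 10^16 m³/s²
a = 100 Mm = 1 × 10^8 m
GM = 1.335 × 10^16 m³/s²
a³ = 1 × 10^24 m³
T = 2π √(a³/GM) = 2π √((1 × 10^24) / (1.335 × 10^16)) = 2π × 8654.85 s
T = 54380 s ≈ 15.11 hours

Final answer: 15.11 hours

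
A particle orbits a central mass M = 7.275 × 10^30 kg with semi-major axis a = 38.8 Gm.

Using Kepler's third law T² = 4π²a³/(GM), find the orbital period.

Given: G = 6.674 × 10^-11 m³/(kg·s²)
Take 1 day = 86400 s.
M = 7.275 × 10^30 kg
GM = G × M = 6.674 × 10^-11 × 7.275 × 10^30 = 4.85534 × 10^20 m³/s²
a = 38.8 Gm = 3.88 × 10^10 m
a³ = 5.84111 × 10^31 m³
T = 2π √(a³/GM) = 2π √((5.84111 × 10^31) / (4.85534 × 10^20)) = 2π × 346847 s
T = 2.1793 × 10^6 s ≈ 25.22 days

Final answer: 25.22 days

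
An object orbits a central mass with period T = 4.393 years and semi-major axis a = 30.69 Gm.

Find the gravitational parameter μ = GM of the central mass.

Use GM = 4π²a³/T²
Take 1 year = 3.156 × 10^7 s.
T = 4.393 years = 1.38643 × 10^8 s
a = 30.69 Gm = 3.069 × 10^10 m
a³ = 2.89062 × 10^31 m³
T² = 1.92219 × 10^16 s²
GM = 4π² × (2.89062 × 10^31) / (1.92219 × 10^16) = 5.93682 × 10^16 m³/s²
GM ≈ 5.937 × 10^16 m³/s²

Final answer: GM = 5.937 × 10^16 m³/s²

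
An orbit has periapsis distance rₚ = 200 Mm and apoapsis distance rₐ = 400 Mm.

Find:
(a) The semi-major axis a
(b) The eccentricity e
rₚ = 200 Mm = 2 × 10^8 m
rₐ = 400 Mm = 4 × 10^8 m
(a) a = (rₚ + rₐ)/2 = 3 × 10^8 m ≈ 300 Mm
(b) e = (rₐ − rₚ)/(rₐ + rₚ) = (2 × 10^8) / (6 × 10^8) = 0.333333

Final answer:
(a) a = 300 Mm
(b) e = 0.3333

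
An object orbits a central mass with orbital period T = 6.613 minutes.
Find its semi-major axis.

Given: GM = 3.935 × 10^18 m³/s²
T = 6.613 minutes = 396.78 s
GM = 3.935 × 10^18 m³/s²
Kepler's third law: a³ = GM T² / (4π²)
T² = 157434 s²
a³ = (3.935 × 10^18) × 157434 / (4π²) = 1.56922 × 10^22 m³
a = (a³)^(1/3) = 2.50358 × 10^7 m ≈ 25.04 Mm

Final answer: 25.04 Mm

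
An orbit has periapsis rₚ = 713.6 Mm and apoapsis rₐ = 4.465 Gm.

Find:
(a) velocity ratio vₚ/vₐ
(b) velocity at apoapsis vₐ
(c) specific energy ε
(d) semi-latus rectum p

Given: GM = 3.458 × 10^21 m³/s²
rₚ = 713.6 Mm = 7.136 × 10^8 m
rₐ = 4.465 Gm = 4.465 × 10^9 m
GM = 3.458 × 10^21 m³/s²
a = (rₚ + rₐ)/2 = 2.5893 × 10^9 m
e = (rₐ − rₚ)/(rₐ + rₚ) = (3.7514 × 10^9) / (5.1786 × 10^9) = 0.724404
(a) vₚ/vₐ = rₐ/rₚ (angular momentum) = (4.465 × 10^9) / (7.136 × 10^8) = 6.25701 ≈ 6.257
(b) vₐ² = GM (2/rₐ − 1/a) = 3.458 × 10^21 × (4.47928 × 10^-10 − 3.86205 × 10^-10) = 2.1344 × 10^11 m²/s²;  vₐ = 461996 m/s ≈ 462 km/s
(c) 2a = 5.1786 × 10^9 m;  ε = −GM/(2a) = -6.67748 × 10^11 J/kg ≈ -667.7 GJ/kg
(d) 1 − e² = 0.475238;  p = a(1 − e²) = 2.5893 × 10^9 × 0.475238 = 1.23053 × 10^9 m ≈ 1.231 Gm

Final answer:
(a) velocity ratio vₚ/vₐ = 6.257
(b) velocity at apoapsis vₐ = 462 km/s
(c) specific energy ε = -667.7 GJ/kg
(d) semi-latus rectum p = 1.231 Gm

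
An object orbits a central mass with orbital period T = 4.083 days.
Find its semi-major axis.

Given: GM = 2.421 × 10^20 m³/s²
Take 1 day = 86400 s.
T = 4.083 days = 352771 s
GM = 2.421 × 10^20 m³/s²
Kepler's third law: a³ = GM T² / (4π²)
T² = 1.24448 × 10^11 s²
a³ = (2.421 × 10^20) × (1.24448 × 10^11) / (4π²) = 7.6317 × 10^29 m³
a = (a³)^(1/3) = 9.13848 × 10^9 m ≈ 9.138 Gm

Final answer: 9.138 Gm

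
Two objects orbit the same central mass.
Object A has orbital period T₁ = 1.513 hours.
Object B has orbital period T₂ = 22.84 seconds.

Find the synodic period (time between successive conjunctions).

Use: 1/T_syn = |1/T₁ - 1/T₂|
T₁ = 1.513 hours = 5446.8 s
T₂ = 22.84 seconds
1/T₁ = 0.000183594 s⁻¹
1/T₂ = 0.0437828 s⁻¹
|1/T₁ − 1/T₂| = 0.0435992 s⁻¹
T_syn = 1 / |1/T₁ − 1/T₂| = 22.9362 s ≈ 22.94 seconds

Final answer: T_syn = 22.94 seconds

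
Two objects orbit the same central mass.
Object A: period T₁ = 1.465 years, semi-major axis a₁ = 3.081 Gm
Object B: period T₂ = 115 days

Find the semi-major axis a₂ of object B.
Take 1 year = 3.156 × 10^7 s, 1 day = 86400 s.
T₁ = 1.465 years = 4.62354 × 10^7 s
T₂ = 115 days = 9.936 × 10^6 s
a₁ = 3.081 Gm = 3.081 × 10^9 m
Kepler's third law: (T₂/T₁)² = (a₂/a₁)³  ⇒  a₂ = a₁ (T₂/T₁)^(2/3)
T₂/T₁ = 0.2149
(T₂/T₁)^(2/3) = 0.358777
a₂ = 3.081 × 10^9 m × 0.358777 = 1.10539 × 10^9 m ≈ 1.105 Gm

Final answer: a₂ = 1.105 Gm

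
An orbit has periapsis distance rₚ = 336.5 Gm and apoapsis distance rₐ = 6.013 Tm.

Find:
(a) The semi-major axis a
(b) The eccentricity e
rₚ = 336.5 Gm = 3.365 × 10^11 m
rₐ = 6.013 Tm = 6.013 × 10^12 m
(a) a = (rₚ + rₐ)/2 = 3.17475 × 10^12 m ≈ 3.175 Tm
(b) e = (rₐ − rₚ)/(rₐ + rₚ) = (5.6765 × 10^12) / (6.3495 × 10^12) = 0.894007

Final answer:
(a) a = 3.175 Tm
(b) e = 0.894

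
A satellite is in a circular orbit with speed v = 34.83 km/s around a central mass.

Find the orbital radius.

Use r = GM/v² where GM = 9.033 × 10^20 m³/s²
v = 34.83 km/s = 34830 m/s
GM = 9.033 × 10^20 m³/s²
v² = 1.21313 × 10^9 m²/s²
r = GM/v² = (9.033 × 10^20) / (1.21313 × 10^9) = 7.44603 × 10^11 m ≈ 7.446 × 10^11 m

Final answer: 7.446 × 10^11 m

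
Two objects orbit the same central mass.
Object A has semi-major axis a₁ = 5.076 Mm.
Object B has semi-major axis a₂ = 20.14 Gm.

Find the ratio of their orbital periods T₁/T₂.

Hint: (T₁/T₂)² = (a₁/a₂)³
a₁ = 5.076 Mm = 5.076 × 10^6 m
a₂ = 20.14 Gm = 2.014 × 10^10 m
a₁/a₂ = 0.000252036
T₁/T₂ = (a₁/a₂)^(3/2) = (0.000252036)^1.5 = 4.00123 × 10^-6

Final answer: T₁/T₂ = 4.001 × 10^-6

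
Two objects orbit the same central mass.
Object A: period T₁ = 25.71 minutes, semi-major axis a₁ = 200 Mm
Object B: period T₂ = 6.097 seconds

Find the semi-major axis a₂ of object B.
T₁ = 25.71 minutes = 1542.6 s
T₂ = 6.097 seconds
a₁ = 200 Mm = 2 × 10^8 m
Kepler's third law: (T₂/T₁)² = (a₂/a₁)³  ⇒  a₂ = a₁ (T₂/T₁)^(2/3)
T₂/T₁ = 0.00395242
(T₂/T₁)^(2/3) = 0.0249982
a₂ = 2 × 10^8 m × 0.0249982 = 4.99964 × 10^6 m ≈ 5 Mm

Final answer: a₂ = 5 Mm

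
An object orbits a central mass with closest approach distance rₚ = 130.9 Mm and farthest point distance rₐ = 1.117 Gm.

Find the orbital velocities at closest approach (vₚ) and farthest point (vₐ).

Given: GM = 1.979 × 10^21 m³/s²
rₚ = 130.9 Mm = 1.309 × 10^8 m
rₐ = 1.117 Gm = 1.117 × 10^9 m
GM = 1.979 × 10^21 m³/s²
a = (rₚ + rₐ)/2 = 6.2395 × 10^8 m
Vis-viva: v² = GM (2/r − 1/a)
vₚ² = 1.979 × 10^21 × (1.52788 × 10^-8 − 1.60269 × 10^-9) = 2.70651 × 10^13 m²/s²
vₚ = 5.20241 × 10^6 m/s ≈ 5202 km/s
vₐ² = 1.979 × 10^21 × (1.79051 × 10^-9 − 1.60269 × 10^-9) = 3.71691 × 10^11 m²/s²
vₐ = 609665 m/s ≈ 609.7 km/s

Final answer: vₚ = 5202 km/s, vₐ = 609.7 km/s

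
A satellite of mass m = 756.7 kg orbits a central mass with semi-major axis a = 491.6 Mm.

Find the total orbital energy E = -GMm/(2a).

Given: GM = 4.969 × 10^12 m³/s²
a = 491.6 Mm = 4.916 × 10^8 m
GM = 4.969 × 10^12 m³/s²
2a = 9.832 × 10^8 m
GMm = 4.969 × 10^12 × 756.7 = 3.76004 × 10^15 m³·kg/s²
E = −GMm/(2a) = -3.82429 × 10^6 J ≈ -3.824 MJ

Final answer: -3.824 MJ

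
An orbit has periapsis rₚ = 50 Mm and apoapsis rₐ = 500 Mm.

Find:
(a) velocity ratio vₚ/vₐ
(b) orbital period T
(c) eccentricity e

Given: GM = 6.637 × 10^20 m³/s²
rₚ = 50 Mm = 5 × 10^7 m
rₐ = 500 Mm = 5 × 10^8 m
GM = 6.637 × 10^20 m³/s²
a = (rₚ + rₐ)/2 = 2.75 × 10^8 m
e = (rₐ − rₚ)/(rₐ + rₚ) = (4.5 × 10^8) / (5.5 × 10^8) = 0.818182
(a) vₚ/vₐ = rₐ/rₚ (angular momentum) = (5 × 10^8) / (5 × 10^7) = 10 ≈ 10
(b) a³ = 2.07969 × 10^25 m³;  T = 2π √(a³/GM) = 2π × 177.016 s = 1112.23 s ≈ 18.54 minutes
(c) e = 0.818182 ≈ 0.8182

Final answer:
(a) velocity ratio vₚ/vₐ = 10
(b) orbital period T = 18.54 minutes
(c) eccentricity e = 0.8182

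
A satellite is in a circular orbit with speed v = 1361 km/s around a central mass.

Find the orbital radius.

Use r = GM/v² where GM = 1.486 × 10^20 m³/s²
v = 1361 km/s = 1.361 × 10^6 m/s
GM = 1.486 × 10^20 m³/s²
v² = 1.85232 × 10^12 m²/s²
r = GM/v² = (1.486 × 10^20) / (1.85232 × 10^12) = 8.02237 × 10^7 m ≈ 80.22 Mm

Final answer: 80.22 Mm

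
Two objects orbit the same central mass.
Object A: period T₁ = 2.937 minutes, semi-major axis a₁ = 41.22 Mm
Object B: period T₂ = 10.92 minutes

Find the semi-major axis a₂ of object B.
T₁ = 2.937 minutes = 176.22 s
T₂ = 10.92 minutes = 655.2 s
a₁ = 41.22 Mm = 4.122 × 10^7 m
Kepler's third law: (T₂/T₁)² = (a₂/a₁)³  ⇒  a₂ = a₁ (T₂/T₁)^(2/3)
T₂/T₁ = 3.71808
(T₂/T₁)^(2/3) = 2.40001
a₂ = 4.122 × 10^7 m × 2.40001 = 9.89283 × 10^7 m ≈ 98.93 Mm

Final answer: a₂ = 98.93 Mm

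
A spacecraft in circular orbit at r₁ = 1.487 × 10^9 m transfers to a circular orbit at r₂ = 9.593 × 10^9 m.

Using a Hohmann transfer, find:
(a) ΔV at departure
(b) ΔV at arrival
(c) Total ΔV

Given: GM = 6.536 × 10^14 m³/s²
r₁ = 1.487 × 10^9 m
r₂ = 9.593 × 10^9 m
GM = 6.536 × 10^14 m³/s²
Transfer ellipse: a_t = (r₁ + r₂)/2 = 5.54 × 10^9 m
Circular speed at r₁: v₁ = √(GM/r₁) = 662.98 m/s
Transfer speed at r₁ (periapsis): v₁ₜ = √(GM(2/r₁ − 1/a_t)) = 872.415 m/s
(a) ΔV₁ = v₁ₜ − v₁ = 209.434 m/s ≈ 209.4 m/s
Circular speed at r₂: v₂ = √(GM/r₂) = 261.023 m/s
Transfer speed at r₂ (apoapsis): v₂ₜ = √(GM(2/r₂ − 1/a_t)) = 135.232 m/s
(b) ΔV₂ = v₂ − v₂ₜ = 125.791 m/s ≈ 125.8 m/s
(c) ΔV_total = ΔV₁ + ΔV₂ = 335.225 m/s ≈ 335.2 m/s

Final answer:
(a) ΔV₁ = 209.4 m/s
(b) ΔV₂ = 125.8 m/s
(c) ΔV_total = 335.2 m/s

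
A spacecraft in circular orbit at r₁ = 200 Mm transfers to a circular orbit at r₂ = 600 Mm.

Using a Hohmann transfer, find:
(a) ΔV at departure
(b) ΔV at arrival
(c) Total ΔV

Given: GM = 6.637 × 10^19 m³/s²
r₁ = 200 Mm = 2 × 10^8 m
r₂ = 600 Mm = 6 × 10^8 m
GM = 6.637 × 10^19 m³/s²
Transfer ellipse: a_t = (r₁ + r₂)/2 = 4 × 10^8 m
Circular speed at r₁: v₁ = √(GM/r₁) = 576064 m/s
Transfer speed at r₁ (periapsis): v₁ₜ = √(GM(2/r₁ − 1/a_t)) = 705532 m/s
(a) ΔV₁ = v₁ₜ − v₁ = 129467 m/s ≈ 129.5 km/s
Circular speed at r₂: v₂ = √(GM/r₂) = 332591 m/s
Transfer speed at r₂ (apoapsis): v₂ₜ = √(GM(2/r₂ − 1/a_t)) = 235177 m/s
(b) ΔV₂ = v₂ − v₂ₜ = 97413.6 m/s ≈ 97.41 km/s
(c) ΔV_total = ΔV₁ + ΔV₂ = 226881 m/s ≈ 226.9 km/s

Final answer:
(a) ΔV₁ = 129.5 km/s
(b) ΔV₂ = 97.41 km/s
(c) ΔV_total = 226.9 km/s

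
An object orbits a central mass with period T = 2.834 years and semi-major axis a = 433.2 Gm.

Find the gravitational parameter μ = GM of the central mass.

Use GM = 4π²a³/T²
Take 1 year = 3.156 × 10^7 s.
T = 2.834 years = 8.9441 × 10^7 s
a = 433.2 Gm = 4.332 × 10^11 m
a³ = 8.12953 × 10^34 m³
T² = 7.9997 × 10^15 s²
GM = 4π² × (8.12953 × 10^34) / (7.9997 × 10^15) = 4.01191 × 10^20 m³/s²
GM ≈ 4.012 × 10^20 m³/s²

Final answer: GM = 4.012 × 10^20 m³/s²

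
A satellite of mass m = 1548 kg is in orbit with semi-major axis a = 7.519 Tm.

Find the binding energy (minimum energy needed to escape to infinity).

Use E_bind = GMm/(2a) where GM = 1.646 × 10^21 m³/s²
a = 7.519 Tm = 7.519 × 10^12 m
GM = 1.646 × 10^21 m³/s²
m = 1548 kg
GMm = 1.646 × 10^21 × 1548 = 2.54801 × 10^24 m³·kg/s²
2a = 1.5038 × 10^13 m
E_bind = GMm/(2a) = 1.69438 × 10^11 J ≈ 169.4 GJ

Final answer: 169.4 GJ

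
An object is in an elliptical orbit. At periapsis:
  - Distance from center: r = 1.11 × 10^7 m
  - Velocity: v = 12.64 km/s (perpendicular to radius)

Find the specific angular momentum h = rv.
r = 1.11 × 10^7 m
v = 12.64 km/s = 12640 m/s
h = rv = 1.11 × 10^7 × 12640 = 1.40304 × 10^11 m²/s ≈ 1.403 × 10^11 m²/s

Final answer: h = 1.403 × 10^11 m²/s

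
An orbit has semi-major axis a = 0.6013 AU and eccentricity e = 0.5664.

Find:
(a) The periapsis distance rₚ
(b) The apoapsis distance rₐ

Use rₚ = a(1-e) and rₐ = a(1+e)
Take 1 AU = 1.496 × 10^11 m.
a = 0.6013 AU = 8.99545 × 10^10 m
e = 0.5664:  1 − e = 0.4336,  1 + e = 1.5664
(a) rₚ = a(1 − e) = 8.99545 × 10^10 m × 0.4336 = 3.90043 × 10^10 m ≈ 0.2607 AU
(b) rₐ = a(1 + e) = 8.99545 × 10^10 m × 1.5664 = 1.40905 × 10^11 m ≈ 0.9419 AU

Final answer:
(a) rₚ = 0.2607 AU
(b) rₐ = 0.9419 AU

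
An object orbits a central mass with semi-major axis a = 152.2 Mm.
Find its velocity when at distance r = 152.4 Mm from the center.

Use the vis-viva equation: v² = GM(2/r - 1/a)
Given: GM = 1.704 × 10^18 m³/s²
a = 152.2 Mm = 1.522 × 10^8 m
r = 152.4 Mm = 1.524 × 10^8 m
GM = 1.704 × 10^18 m³/s²
2/r − 1/a = 1.31234 × 10^-8 − 6.5703 × 10^-9 = 6.55306 × 10^-9 m⁻¹
v² = GM (2/r − 1/a) = 1.11664 × 10^10 m²/s²
v = 105671 m/s ≈ 105.7 km/s

Final answer: 105.7 km/s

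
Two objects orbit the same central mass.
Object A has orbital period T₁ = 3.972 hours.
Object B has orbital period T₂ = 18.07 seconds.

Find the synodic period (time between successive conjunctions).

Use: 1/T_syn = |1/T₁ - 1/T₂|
T₁ = 3.972 hours = 14299.2 s
T₂ = 18.07 seconds
1/T₁ = 6.9934 × 10^-5 s⁻¹
1/T₂ = 0.0553403 s⁻¹
|1/T₁ − 1/T₂| = 0.0552704 s⁻¹
T_syn = 1 / |1/T₁ − 1/T₂| = 18.0929 s ≈ 18.09 seconds

Final answer: T_syn = 18.09 seconds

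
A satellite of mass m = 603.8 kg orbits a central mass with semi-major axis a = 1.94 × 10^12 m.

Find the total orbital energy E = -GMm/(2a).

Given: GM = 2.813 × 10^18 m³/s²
a = 1.94 × 10^12 m
GM = 2.813 × 10^18 m³/s²
2a = 3.88 × 10^12 m
GMm = 2.813 × 10^18 × 603.8 = 1.69849 × 10^21 m³·kg/s²
E = −GMm/(2a) = -4.37755 × 10^8 J ≈ -437.8 MJ

Final answer: -437.8 MJ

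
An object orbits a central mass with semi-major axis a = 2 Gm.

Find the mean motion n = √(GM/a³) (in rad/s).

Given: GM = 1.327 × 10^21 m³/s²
a = 2 Gm = 2 × 10^9 m
GM = 1.327 × 10^21 m³/s²
a³ = 8 × 10^27 m³
GM/a³ = (1.327 × 10^21) / (8 × 10^27) = 1.65875 × 10^-7 s⁻²
n = √(GM/a³) = 0.000407278 rad/s ≈ 0.0004073 rad/s

Final answer: n = 0.0004073 rad/s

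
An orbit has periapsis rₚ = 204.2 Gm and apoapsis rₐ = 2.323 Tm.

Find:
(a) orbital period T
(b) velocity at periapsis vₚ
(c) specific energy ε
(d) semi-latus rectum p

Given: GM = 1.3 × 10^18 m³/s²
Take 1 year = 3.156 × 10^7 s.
rₚ = 204.2 Gm = 2.042 × 10^11 m
rₐ = 2.323 Tm = 2.323 × 10^12 m
GM = 1.3 × 10^18 m³/s²
a = (rₚ + rₐ)/2 = 1.2636 × 10^12 m
e = (rₐ − rₚ)/(rₐ + rₚ) = (2.1188 × 10^12) / (2.5272 × 10^12) = 0.838398
(a) a³ = 2.01757 × 10^36 m³;  T = 2π √(a³/GM) = 2π × 1.24578 × 10^9 s = 7.82749 × 10^9 s ≈ 248 years
(b) vₚ² = GM (2/rₚ − 1/a) = 1.3 × 10^18 × (9.79432 × 10^-12 − 7.9139 × 10^-13) = 1.17038 × 10^7 m²/s²;  vₚ = 3421.08 m/s ≈ 3.421 km/s
(c) 2a = 2.5272 × 10^12 m;  ε = −GM/(2a) = -514403 J/kg ≈ -514.4 kJ/kg
(d) 1 − e² = 0.297088;  p = a(1 − e²) = 1.2636 × 10^12 × 0.297088 = 3.75401 × 10^11 m ≈ 375.4 Gm

Final answer:
(a) orbital period T = 248 years
(b) velocity at periapsis vₚ = 3.421 km/s
(c) specific energy ε = -514.4 kJ/kg
(d) semi-latus rectum p = 375.4 Gm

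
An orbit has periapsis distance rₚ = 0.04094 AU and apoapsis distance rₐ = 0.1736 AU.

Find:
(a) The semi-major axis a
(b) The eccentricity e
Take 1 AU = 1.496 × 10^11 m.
rₚ = 0.04094 AU = 6.12462 × 10^9 m
rₐ = 0.1736 AU = 2.59706 × 10^10 m
(a) a = (rₚ + rₐ)/2 = 1.60476 × 10^10 m ≈ 0.1073 AU
(b) e = (rₐ − rₚ)/(rₐ + rₚ) = (1.98459 × 10^10) / (3.20952 × 10^10) = 0.618346

Final answer:
(a) a = 0.1073 AU
(b) e = 0.6183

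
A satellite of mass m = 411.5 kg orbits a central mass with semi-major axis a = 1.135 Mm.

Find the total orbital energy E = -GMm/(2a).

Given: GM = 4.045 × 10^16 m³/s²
a = 1.135 Mm = 1.135 × 10^6 m
GM = 4.045 × 10^16 m³/s²
2a = 2.27 × 10^6 m
GMm = 4.045 × 10^16 × 411.5 = 1.66452 × 10^19 m³·kg/s²
E = −GMm/(2a) = -7.33268 × 10^12 J ≈ -7.333 TJ

Final answer: -7.333 TJ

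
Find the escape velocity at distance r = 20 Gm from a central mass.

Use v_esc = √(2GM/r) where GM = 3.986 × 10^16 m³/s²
r = 20 Gm = 2 × 10^10 m
GM = 3.986 × 10^16 m³/s²
2GM/r = 2 × (3.986 × 10^16) / (2 × 10^10) = 3.986 × 10^6 m²/s²
v_esc = √(2GM/r) = 1996.5 m/s ≈ 1.996 km/s

Final answer: 1.996 km/s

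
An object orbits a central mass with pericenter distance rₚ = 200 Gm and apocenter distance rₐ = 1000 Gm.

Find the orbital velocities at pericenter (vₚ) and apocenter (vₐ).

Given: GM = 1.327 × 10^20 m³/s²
rₚ = 200 Gm = 2 × 10^11 m
rₐ = 1000 Gm = 1 × 10^12 m
GM = 1.327 × 10^20 m³/s²
a = (rₚ + rₐ)/2 = 6 × 10^11 m
Vis-viva: v² = GM (2/r − 1/a)
vₚ² = 1.327 × 10^20 × (1 × 10^-11 − 1.66667 × 10^-12) = 1.10583 × 10^9 m²/s²
vₚ = 33254.1 m/s ≈ 33.25 km/s
vₐ² = 1.327 × 10^20 × (2 × 10^-12 − 1.66667 × 10^-12) = 4.42333 × 10^7 m²/s²
vₐ = 6650.81 m/s ≈ 6.651 km/s

Final answer: vₚ = 33.25 km/s, vₐ = 6.651 km/s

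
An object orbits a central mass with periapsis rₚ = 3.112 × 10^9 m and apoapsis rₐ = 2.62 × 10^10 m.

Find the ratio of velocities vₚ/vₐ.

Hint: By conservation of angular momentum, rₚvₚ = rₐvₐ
rₚ = 3.112 × 10^9 m
rₐ = 2.62 × 10^10 m
rₚvₚ = rₐvₐ  ⇒  vₚ/vₐ = rₐ/rₚ
vₚ/vₐ = (2.62 × 10^10) / (3.112 × 10^9) = 8.41902

Final answer: vₚ/vₐ = 8.419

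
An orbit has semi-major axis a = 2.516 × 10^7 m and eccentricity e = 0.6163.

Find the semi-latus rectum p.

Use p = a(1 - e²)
a = 2.516 × 10^7 m
e = 0.6163,  e² = 0.379826,  1 − e² = 0.620174
p = a(1 − e²) = 2.516 × 10^7 m × 0.620174 = 1.56036 × 10^7 m ≈ 1.56 × 10^7 m

Final answer: p = 1.56 × 10^7 m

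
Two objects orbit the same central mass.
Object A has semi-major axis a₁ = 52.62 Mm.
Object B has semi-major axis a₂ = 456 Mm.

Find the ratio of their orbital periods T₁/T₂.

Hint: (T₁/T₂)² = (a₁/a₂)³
a₁ = 52.62 Mm = 5.262 × 10^7 m
a₂ = 456 Mm = 4.56 × 10^8 m
a₁/a₂ = 0.115395
T₁/T₂ = (a₁/a₂)^(3/2) = (0.115395)^1.5 = 0.0391994

Final answer: T₁/T₂ = 0.0392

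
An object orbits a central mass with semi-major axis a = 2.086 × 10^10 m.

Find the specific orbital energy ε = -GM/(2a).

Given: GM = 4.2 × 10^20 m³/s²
a = 2.086 × 10^10 m
GM = 4.2 × 10^20 m³/s²
2a = 4.172 × 10^10 m
ε = −GM/(2a) = -1.00671 × 10^10 J/kg ≈ -10.07 GJ/kg

Final answer: -10.07 GJ/kg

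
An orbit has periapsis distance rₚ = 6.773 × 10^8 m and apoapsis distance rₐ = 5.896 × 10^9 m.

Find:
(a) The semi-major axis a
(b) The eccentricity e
rₚ = 6.773 × 10^8 m
rₐ = 5.896 × 10^9 m
(a) a = (rₚ + rₐ)/2 = 3.28665 × 10^9 m ≈ 3.287 × 10^9 m
(b) e = (rₐ − rₚ)/(rₐ + rₚ) = (5.2187 × 10^9) / (6.5733 × 10^9) = 0.793924

Final answer:
(a) a = 3.287 × 10^9 m
(b) e = 0.7939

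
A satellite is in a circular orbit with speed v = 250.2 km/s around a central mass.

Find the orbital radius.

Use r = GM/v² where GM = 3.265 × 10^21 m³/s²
v = 250.2 km/s = 250200 m/s
GM = 3.265 × 10^21 m³/s²
v² = 6.26 × 10^10 m²/s²
r = GM/v² = (3.265 × 10^21) / (6.26 × 10^10) = 5.21565 × 10^10 m ≈ 52.16 Gm

Final answer: 52.16 Gm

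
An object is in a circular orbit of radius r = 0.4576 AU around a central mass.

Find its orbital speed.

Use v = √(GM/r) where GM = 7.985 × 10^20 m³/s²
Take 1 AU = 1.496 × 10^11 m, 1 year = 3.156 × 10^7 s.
r = 0.4576 AU = 6.8457 × 10^10 m
GM = 7.985 × 10^20 m³/s²
GM/r = (7.985 × 10^20) / (6.8457 × 10^10) = 1.16643 × 10^10 m²/s²
v = √(GM/r) = 108001 m/s ≈ 22.78 AU/year

Final answer: 22.78 AU/year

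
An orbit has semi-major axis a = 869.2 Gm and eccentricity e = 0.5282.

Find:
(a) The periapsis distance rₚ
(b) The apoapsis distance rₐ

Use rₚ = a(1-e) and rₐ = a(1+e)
a = 869.2 Gm = 8.692 × 10^11 m
e = 0.5282:  1 − e = 0.4718,  1 + e = 1.5282
(a) rₚ = a(1 − e) = 8.692 × 10^11 m × 0.4718 = 4.10089 × 10^11 m ≈ 410.1 Gm
(b) rₐ = a(1 + e) = 8.692 × 10^11 m × 1.5282 = 1.32831 × 10^12 m ≈ 1.328 Tm

Final answer:
(a) rₚ = 410.1 Gm
(b) rₐ = 1.328 Tm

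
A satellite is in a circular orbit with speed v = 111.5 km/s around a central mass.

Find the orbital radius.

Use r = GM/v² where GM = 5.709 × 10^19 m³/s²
v = 111.5 km/s = 111500 m/s
GM = 5.709 × 10^19 m³/s²
v² = 1.24322 × 10^10 m²/s²
r = GM/v² = (5.709 × 10^19) / (1.24322 × 10^10) = 4.59209 × 10^9 m ≈ 4.592 Gm

Final answer: 4.592 Gm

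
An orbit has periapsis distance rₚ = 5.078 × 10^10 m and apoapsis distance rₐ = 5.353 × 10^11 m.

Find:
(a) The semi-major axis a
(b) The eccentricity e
rₚ = 5.078 × 10^10 m
rₐ = 5.353 × 10^11 m
(a) a = (rₚ + rₐ)/2 = 2.9304 × 10^11 m ≈ 2.93 × 10^11 m
(b) e = (rₐ − rₚ)/(rₐ + rₚ) = (4.8452 × 10^11) / (5.8608 × 10^11) = 0.826713

Final answer:
(a) a = 2.93 × 10^11 m
(b) e = 0.8267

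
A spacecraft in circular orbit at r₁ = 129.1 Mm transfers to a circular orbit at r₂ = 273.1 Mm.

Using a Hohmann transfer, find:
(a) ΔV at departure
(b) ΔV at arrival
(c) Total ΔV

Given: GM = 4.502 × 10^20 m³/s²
r₁ = 129.1 Mm = 1.291 × 10^8 m
r₂ = 273.1 Mm = 2.731 × 10^8 m
GM = 4.502 × 10^20 m³/s²
Transfer ellipse: a_t = (r₁ + r₂)/2 = 2.011 × 10^8 m
Circular speed at r₁: v₁ = √(GM/r₁) = 1.86741 × 10^6 m/s
Transfer speed at r₁ (periapsis): v₁ₜ = √(GM(2/r₁ − 1/a_t)) = 2.17618 × 10^6 m/s
(a) ΔV₁ = v₁ₜ − v₁ = 308768 m/s ≈ 308.8 km/s
Circular speed at r₂: v₂ = √(GM/r₂) = 1.28393 × 10^6 m/s
Transfer speed at r₂ (apoapsis): v₂ₜ = √(GM(2/r₂ − 1/a_t)) = 1.02872 × 10^6 m/s
(b) ΔV₂ = v₂ − v₂ₜ = 255207 m/s ≈ 255.2 km/s
(c) ΔV_total = ΔV₁ + ΔV₂ = 563976 m/s ≈ 564 km/s

Final answer:
(a) ΔV₁ = 308.8 km/s
(b) ΔV₂ = 255.2 km/s
(c) ΔV_total = 564 km/s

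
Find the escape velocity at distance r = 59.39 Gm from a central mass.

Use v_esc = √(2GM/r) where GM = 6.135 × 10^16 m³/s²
r = 59.39 Gm = 5.939 × 10^10 m
GM = 6.135 × 10^16 m³/s²
2GM/r = 2 × (6.135 × 10^16) / (5.939 × 10^10) = 2.066 × 10^6 m²/s²
v_esc = √(2GM/r) = 1437.36 m/s ≈ 1.437 km/s

Final answer: 1.437 km/s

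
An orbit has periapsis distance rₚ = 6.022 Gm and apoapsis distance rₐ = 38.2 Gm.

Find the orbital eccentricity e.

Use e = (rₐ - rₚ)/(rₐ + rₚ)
rₚ = 6.022 Gm = 6.022 × 10^9 m
rₐ = 38.2 Gm = 3.82 × 10^10 m
rₐ − rₚ = 3.2178 × 10^10 m
rₐ + rₚ = 4.4222 × 10^10 m
e = (rₐ − rₚ)/(rₐ + rₚ) = 0.727647

Final answer: e = 0.7276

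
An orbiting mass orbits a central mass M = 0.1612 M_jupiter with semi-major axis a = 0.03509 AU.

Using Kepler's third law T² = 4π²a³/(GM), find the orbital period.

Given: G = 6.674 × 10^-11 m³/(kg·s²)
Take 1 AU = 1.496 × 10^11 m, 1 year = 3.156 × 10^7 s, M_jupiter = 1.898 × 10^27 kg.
M = 0.1612 M_jupiter = 3.05958 × 10^26 kg
GM = G × M = 6.674 × 10^-11 × 3.05958 × 10^26 = 2.04196 × 10^16 m³/s²
a = 0.03509 AU = 5.24946 × 10^9 m
a³ = 1.44659 × 10^29 m³
T = 2π √(a³/GM) = 2π √((1.44659 × 10^29) / (2.04196 × 10^16)) = 2π × 2.66164 × 10^6 s
T = 1.67236 × 10^7 s ≈ 0.5299 years

Final answer: 0.5299 years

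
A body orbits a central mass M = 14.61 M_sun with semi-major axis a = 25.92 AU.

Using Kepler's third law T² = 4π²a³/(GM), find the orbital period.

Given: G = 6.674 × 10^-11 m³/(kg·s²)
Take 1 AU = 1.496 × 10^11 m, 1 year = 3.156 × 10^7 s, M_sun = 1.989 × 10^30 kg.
M = 14.61 M_sun = 2.90593 × 10^31 kg
GM = G × M = 6.674 × 10^-11 × 2.90593 × 10^31 = 1.93942 × 10^21 m³/s²
a = 25.92 AU = 3.87763 × 10^12 m
a³ = 5.83042 × 10^37 m³
T = 2π √(a³/GM) = 2π √((5.83042 × 10^37) / (1.93942 × 10^21)) = 2π × 1.73386 × 10^8 s
T = 1.08942 × 10^9 s ≈ 34.52 years

Final answer: 34.52 years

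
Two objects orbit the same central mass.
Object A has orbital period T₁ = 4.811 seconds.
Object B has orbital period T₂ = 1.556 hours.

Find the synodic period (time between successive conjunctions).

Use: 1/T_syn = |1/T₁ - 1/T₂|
T₁ = 4.811 seconds
T₂ = 1.556 hours = 5601.6 s
1/T₁ = 0.207857 s⁻¹
1/T₂ = 0.00017852 s⁻¹
|1/T₁ − 1/T₂| = 0.207678 s⁻¹
T_syn = 1 / |1/T₁ − 1/T₂| = 4.81514 s ≈ 4.815 seconds

Final answer: T_syn = 4.815 seconds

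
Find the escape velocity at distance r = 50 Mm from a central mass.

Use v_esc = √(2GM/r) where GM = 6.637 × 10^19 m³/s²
r = 50 Mm = 5 × 10^7 m
GM = 6.637 × 10^19 m³/s²
2GM/r = 2 × (6.637 × 10^19) / (5 × 10^7) = 2.6548 × 10^12 m²/s²
v_esc = √(2GM/r) = 1.62936 × 10^6 m/s ≈ 1629 km/s

Final answer: 1629 km/s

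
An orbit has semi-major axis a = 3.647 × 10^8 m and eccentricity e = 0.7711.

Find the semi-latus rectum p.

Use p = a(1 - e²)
a = 3.647 × 10^8 m
e = 0.7711,  e² = 0.594595,  1 − e² = 0.405405
p = a(1 − e²) = 3.647 × 10^8 m × 0.405405 = 1.47851 × 10^8 m ≈ 1.479 × 10^8 m

Final answer: p = 1.479 × 10^8 m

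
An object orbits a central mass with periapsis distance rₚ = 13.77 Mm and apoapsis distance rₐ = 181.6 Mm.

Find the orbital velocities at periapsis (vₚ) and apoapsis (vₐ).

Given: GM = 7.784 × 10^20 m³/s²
rₚ = 13.77 Mm = 1.377 × 10^7 m
rₐ = 181.6 Mm = 1.816 × 10^8 m
GM = 7.784 × 10^20 m³/s²
a = (rₚ + rₐ)/2 = 9.7685 × 10^7 m
Vis-viva: v² = GM (2/r − 1/a)
vₚ² = 7.784 × 10^20 × (1.45243 × 10^-7 − 1.0237 × 10^-8) = 1.05089 × 10^14 m²/s²
vₚ = 1.02513 × 10^7 m/s ≈ 1.025 × 10^4 km/s
vₐ² = 7.784 × 10^20 × (1.10132 × 10^-8 − 1.0237 × 10^-8) = 6.04217 × 10^11 m²/s²
vₐ = 777314 m/s ≈ 777.3 km/s

Final answer: vₚ = 1.025 × 10^4 km/s, vₐ = 777.3 km/s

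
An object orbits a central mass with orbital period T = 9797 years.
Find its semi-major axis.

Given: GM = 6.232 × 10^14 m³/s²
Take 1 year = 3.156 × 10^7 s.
T = 9797 years = 3.09193 × 10^11 s
GM = 6.232 × 10^14 m³/s²
Kepler's third law: a³ = GM T² / (4π²)
T² = 9.56005 × 10^22 s²
a³ = (6.232 × 10^14) × (9.56005 × 10^22) / (4π²) = 1.50913 × 10^36 m³
a = (a³)^(1/3) = 1.14703 × 10^12 m ≈ 1.147 Tm

Final answer: 1.147 Tm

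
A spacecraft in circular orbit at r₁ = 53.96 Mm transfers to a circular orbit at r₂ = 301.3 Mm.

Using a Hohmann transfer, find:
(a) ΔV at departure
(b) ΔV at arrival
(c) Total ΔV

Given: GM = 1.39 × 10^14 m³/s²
r₁ = 53.96 Mm = 5.396 × 10^7 m
r₂ = 301.3 Mm = 3.013 × 10^8 m
GM = 1.39 × 10^14 m³/s²
Transfer ellipse: a_t = (r₁ + r₂)/2 = 1.7763 × 10^8 m
Circular speed at r₁: v₁ = √(GM/r₁) = 1604.99 m/s
Transfer speed at r₁ (periapsis): v₁ₜ = √(GM(2/r₁ − 1/a_t)) = 2090.32 m/s
(a) ΔV₁ = v₁ₜ − v₁ = 485.334 m/s ≈ 485.3 m/s
Circular speed at r₂: v₂ = √(GM/r₂) = 679.216 m/s
Transfer speed at r₂ (apoapsis): v₂ₜ = √(GM(2/r₂ − 1/a_t)) = 374.357 m/s
(b) ΔV₂ = v₂ − v₂ₜ = 304.859 m/s ≈ 304.9 m/s
(c) ΔV_total = ΔV₁ + ΔV₂ = 790.193 m/s ≈ 790.2 m/s

Final answer:
(a) ΔV₁ = 485.3 m/s
(b) ΔV₂ = 304.9 m/s
(c) ΔV_total = 790.2 m/s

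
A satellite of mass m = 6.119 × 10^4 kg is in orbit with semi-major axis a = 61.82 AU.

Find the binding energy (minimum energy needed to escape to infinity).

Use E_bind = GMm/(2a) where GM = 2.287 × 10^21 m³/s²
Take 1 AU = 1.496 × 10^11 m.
a = 61.82 AU = 9.24827 × 10^12 m
GM = 2.287 × 10^21 m³/s²
m = 6.119 × 10^4 kg
GMm = 2.287 × 10^21 × 61190 = 1.39942 × 10^26 m³·kg/s²
2a = 1.84965 × 10^13 m
E_bind = GMm/(2a) = 7.56582 × 10^12 J ≈ 7.566 TJ

Final answer: 7.566 TJ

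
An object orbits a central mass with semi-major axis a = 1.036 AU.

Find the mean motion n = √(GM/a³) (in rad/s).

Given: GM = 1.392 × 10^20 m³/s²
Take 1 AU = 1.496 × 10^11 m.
a = 1.036 AU = 1.54986 × 10^11 m
GM = 1.392 × 10^20 m³/s²
a³ = 3.72284 × 10^33 m³
GM/a³ = (1.392 × 10^20) / (3.72284 × 10^33) = 3.73908 × 10^-14 s⁻²
n = √(GM/a³) = 1.93367 × 10^-7 rad/s ≈ 1.934 × 10^-7 rad/s

Final answer: n = 1.934 × 10^-7 rad/s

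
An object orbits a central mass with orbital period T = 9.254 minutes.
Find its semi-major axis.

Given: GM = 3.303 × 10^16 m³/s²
T = 9.254 minutes = 555.24 s
GM = 3.303 × 10^16 m³/s²
Kepler's third law: a³ = GM T² / (4π²)
T² = 308291 s²
a³ = (3.303 × 10^16) × 308291 / (4π²) = 2.57935 × 10^20 m³
a = (a³)^(1/3) = 6.36556 × 10^6 m ≈ 6.366 Mm

Final answer: 6.366 Mm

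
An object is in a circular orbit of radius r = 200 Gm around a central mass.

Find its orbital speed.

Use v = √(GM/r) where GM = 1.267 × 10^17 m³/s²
r = 200 Gm = 2 × 10^11 m
GM = 1.267 × 10^17 m³/s²
GM/r = (1.267 × 10^17) / (2 × 10^11) = 633500 m²/s²
v = √(GM/r) = 795.927 m/s ≈ 795.9 m/s

Final answer: 795.9 m/s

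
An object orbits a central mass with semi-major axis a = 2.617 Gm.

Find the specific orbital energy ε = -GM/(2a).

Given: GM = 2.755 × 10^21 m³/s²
a = 2.617 Gm = 2.617 × 10^9 m
GM = 2.755 × 10^21 m³/s²
2a = 5.234 × 10^9 m
ε = −GM/(2a) = -5.26366 × 10^11 J/kg ≈ -526.4 GJ/kg

Final answer: -526.4 GJ/kg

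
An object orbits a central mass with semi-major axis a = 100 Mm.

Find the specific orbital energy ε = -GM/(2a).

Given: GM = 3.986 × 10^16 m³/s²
a = 100 Mm = 1 × 10^8 m
GM = 3.986 × 10^16 m³/s²
2a = 2 × 10^8 m
ε = −GM/(2a) = -1.993 × 10^8 J/kg ≈ -199.3 MJ/kg

Final answer: -199.3 MJ/kg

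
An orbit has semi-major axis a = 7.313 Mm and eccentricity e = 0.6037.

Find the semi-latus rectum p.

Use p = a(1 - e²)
a = 7.313 Mm = 7.313 × 10^6 m
e = 0.6037,  e² = 0.364454,  1 − e² = 0.635546
p = a(1 − e²) = 7.313 × 10^6 m × 0.635546 = 4.64775 × 10^6 m ≈ 4.648 Mm

Final answer: p = 4.648 Mm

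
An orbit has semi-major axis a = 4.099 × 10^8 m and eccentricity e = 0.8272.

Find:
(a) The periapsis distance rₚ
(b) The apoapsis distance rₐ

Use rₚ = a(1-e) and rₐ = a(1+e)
a = 4.099 × 10^8 m
e = 0.8272:  1 − e = 0.1728,  1 + e = 1.8272
(a) rₚ = a(1 − e) = 4.099 × 10^8 m × 0.1728 = 7.08307 × 10^7 m ≈ 7.083 × 10^7 m
(b) rₐ = a(1 + e) = 4.099 × 10^8 m × 1.8272 = 7.48969 × 10^8 m ≈ 7.49 × 10^8 m

Final answer:
(a) rₚ = 7.083 × 10^7 m
(b) rₐ = 7.49 × 10^8 m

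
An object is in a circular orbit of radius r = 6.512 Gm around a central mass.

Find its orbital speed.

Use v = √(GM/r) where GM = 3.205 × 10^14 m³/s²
r = 6.512 Gm = 6.512 × 10^9 m
GM = 3.205 × 10^14 m³/s²
GM/r = (3.205 × 10^14) / (6.512 × 10^9) = 49216.8 m²/s²
v = √(GM/r) = 221.849 m/s ≈ 221.8 m/s

Final answer: 221.8 m/s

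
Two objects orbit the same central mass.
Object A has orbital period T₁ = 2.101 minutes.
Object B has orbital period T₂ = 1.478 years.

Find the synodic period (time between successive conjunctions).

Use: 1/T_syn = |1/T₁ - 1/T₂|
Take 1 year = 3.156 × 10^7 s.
T₁ = 2.101 minutes = 126.06 s
T₂ = 1.478 years = 4.66457 × 10^7 s
1/T₁ = 0.00793273 s⁻¹
1/T₂ = 2.14382 × 10^-8 s⁻¹
|1/T₁ − 1/T₂| = 0.00793271 s⁻¹
T_syn = 1 / |1/T₁ − 1/T₂| = 126.06 s ≈ 2.101 minutes

Final answer: T_syn = 2.101 minutes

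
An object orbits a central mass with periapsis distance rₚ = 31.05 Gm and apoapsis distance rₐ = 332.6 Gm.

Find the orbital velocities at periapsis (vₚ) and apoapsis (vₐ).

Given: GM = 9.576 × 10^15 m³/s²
rₚ = 31.05 Gm = 3.105 × 10^10 m
rₐ = 332.6 Gm = 3.326 × 10^11 m
GM = 9.576 × 10^15 m³/s²
a = (rₚ + rₐ)/2 = 1.81825 × 10^11 m
Vis-viva: v² = GM (2/r − 1/a)
vₚ² = 9.576 × 10^15 × (6.44122 × 10^-11 − 5.49979 × 10^-12) = 564146 m²/s²
vₚ = 751.096 m/s ≈ 751.1 m/s
vₐ² = 9.576 × 10^15 × (6.01323 × 10^-12 − 5.49979 × 10^-12) = 4916.66 m²/s²
vₐ = 70.1189 m/s ≈ 70.12 m/s

Final answer: vₚ = 751.1 m/s, vₐ = 70.12 m/s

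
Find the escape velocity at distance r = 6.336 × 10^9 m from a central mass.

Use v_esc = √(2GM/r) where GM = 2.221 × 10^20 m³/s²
r = 6.336 × 10^9 m
GM = 2.221 × 10^20 m³/s²
2GM/r = 2 × (2.221 × 10^20) / (6.336 × 10^9) = 7.01073 × 10^10 m²/s²
v_esc = √(2GM/r) = 264778 m/s ≈ 264.8 km/s

Final answer: 264.8 km/s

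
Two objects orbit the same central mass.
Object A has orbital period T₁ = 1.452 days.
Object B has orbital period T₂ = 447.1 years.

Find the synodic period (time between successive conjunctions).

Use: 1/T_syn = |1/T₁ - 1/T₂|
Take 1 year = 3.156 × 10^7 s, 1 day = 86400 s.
T₁ = 1.452 days = 125453 s
T₂ = 447.1 years = 1.41105 × 10^10 s
1/T₁ = 7.97113 × 10^-6 s⁻¹
1/T₂ = 7.08693 × 10^-11 s⁻¹
|1/T₁ − 1/T₂| = 7.97105 × 10^-6 s⁻¹
T_syn = 1 / |1/T₁ − 1/T₂| = 125454 s ≈ 1.452 days

Final answer: T_syn = 1.452 days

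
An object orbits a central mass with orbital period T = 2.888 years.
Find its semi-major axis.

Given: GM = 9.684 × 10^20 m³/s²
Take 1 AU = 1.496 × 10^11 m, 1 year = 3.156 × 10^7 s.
T = 2.888 years = 9.11453 × 10^7 s
GM = 9.684 × 10^20 m³/s²
Kepler's third law: a³ = GM T² / (4π²)
T² = 8.30746 × 10^15 s²
a³ = (9.684 × 10^20) × (8.30746 × 10^15) / (4π²) = 2.03781 × 10^35 m³
a = (a³)^(1/3) = 5.88466 × 10^11 m ≈ 3.934 AU

Final answer: 3.934 AU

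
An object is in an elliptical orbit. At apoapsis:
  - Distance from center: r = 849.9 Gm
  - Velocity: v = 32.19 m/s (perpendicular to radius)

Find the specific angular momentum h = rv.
r = 849.9 Gm = 8.499 × 10^11 m
v = 32.19 m/s
h = rv = 8.499 × 10^11 × 32.19 = 2.73583 × 10^13 m²/s ≈ 2.736 × 10^13 m²/s

Final answer: h = 2.736 × 10^13 m²/s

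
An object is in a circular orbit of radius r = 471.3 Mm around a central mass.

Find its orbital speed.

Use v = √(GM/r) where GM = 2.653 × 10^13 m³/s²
r = 471.3 Mm = 4.713 × 10^8 m
GM = 2.653 × 10^13 m³/s²
GM/r = (2.653 × 10^13) / (4.713 × 10^8) = 56291.1 m²/s²
v = √(GM/r) = 237.257 m/s ≈ 237.3 m/s

Final answer: 237.3 m/s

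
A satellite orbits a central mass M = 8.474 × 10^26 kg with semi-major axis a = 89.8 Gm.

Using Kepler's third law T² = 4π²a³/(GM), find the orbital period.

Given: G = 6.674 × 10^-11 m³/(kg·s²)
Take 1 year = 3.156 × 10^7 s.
M = 8.474 × 10^26 kg
GM = G × M = 6.674 × 10^-11 × 8.474 × 10^26 = 5.65555 × 10^16 m³/s²
a = 89.8 Gm = 8.98 × 10^10 m
a³ = 7.24151 × 10^32 m³
T = 2π √(a³/GM) = 2π √((7.24151 × 10^32) / (5.65555 × 10^16)) = 2π × 1.13156 × 10^8 s
T = 7.10979 × 10^8 s ≈ 22.53 years

Final answer: 22.53 years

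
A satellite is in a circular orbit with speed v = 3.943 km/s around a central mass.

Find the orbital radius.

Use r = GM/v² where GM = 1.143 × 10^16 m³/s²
v = 3.943 km/s = 3943 m/s
GM = 1.143 × 10^16 m³/s²
v² = 1.55472 × 10^7 m²/s²
r = GM/v² = (1.143 × 10^16) / (1.55472 × 10^7) = 7.35178 × 10^8 m ≈ 7.352 × 10^8 m

Final answer: 7.352 × 10^8 m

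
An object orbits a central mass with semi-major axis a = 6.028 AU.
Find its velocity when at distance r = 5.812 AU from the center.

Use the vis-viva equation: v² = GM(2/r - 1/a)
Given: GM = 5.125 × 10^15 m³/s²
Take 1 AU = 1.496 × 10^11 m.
a = 6.028 AU = 9.01789 × 10^11 m
r = 5.812 AU = 8.69475 × 10^11 m
GM = 5.125 × 10^15 m³/s²
2/r − 1/a = 2.30024 × 10^-12 − 1.10891 × 10^-12 = 1.19133 × 10^-12 m⁻¹
v² = GM (2/r − 1/a) = 6105.57 m²/s²
v = 78.1382 m/s ≈ 78.14 m/s

Final answer: 78.14 m/s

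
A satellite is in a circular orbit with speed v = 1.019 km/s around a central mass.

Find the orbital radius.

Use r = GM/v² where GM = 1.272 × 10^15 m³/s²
v = 1.019 km/s = 1019 m/s
GM = 1.272 × 10^15 m³/s²
v² = 1.03836 × 10^6 m²/s²
r = GM/v² = (1.272 × 10^15) / (1.03836 × 10^6) = 1.22501 × 10^9 m ≈ 1.225 Gm

Final answer: 1.225 Gm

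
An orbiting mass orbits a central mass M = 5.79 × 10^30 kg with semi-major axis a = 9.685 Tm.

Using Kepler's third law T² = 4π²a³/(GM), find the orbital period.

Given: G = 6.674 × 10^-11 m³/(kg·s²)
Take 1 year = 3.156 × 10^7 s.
M = 5.79 × 10^30 kg
GM = G × M = 6.674 × 10^-11 × 5.79 × 10^30 = 3.86425 × 10^20 m³/s²
a = 9.685 Tm = 9.685 × 10^12 m
a³ = 9.08445 × 10^38 m³
T = 2π √(a³/GM) = 2π √((9.08445 × 10^38) / (3.86425 × 10^20)) = 2π × 1.53326 × 10^9 s
T = 9.63378 × 10^9 s ≈ 305.3 years

Final answer: 305.3 years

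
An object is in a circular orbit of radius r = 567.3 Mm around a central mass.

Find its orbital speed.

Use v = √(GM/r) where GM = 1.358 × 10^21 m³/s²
r = 567.3 Mm = 5.673 × 10^8 m
GM = 1.358 × 10^21 m³/s²
GM/r = (1.358 × 10^21) / (5.673 × 10^8) = 2.3938 × 10^12 m²/s²
v = √(GM/r) = 1.54719 × 10^6 m/s ≈ 1547 km/s

Final answer: 1547 km/s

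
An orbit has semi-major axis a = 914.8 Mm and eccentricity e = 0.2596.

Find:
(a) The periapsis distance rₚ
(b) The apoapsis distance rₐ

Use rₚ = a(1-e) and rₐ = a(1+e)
a = 914.8 Mm = 9.148 × 10^8 m
e = 0.2596:  1 − e = 0.7404,  1 + e = 1.2596
(a) rₚ = a(1 − e) = 9.148 × 10^8 m × 0.7404 = 6.77318 × 10^8 m ≈ 677.3 Mm
(b) rₐ = a(1 + e) = 9.148 × 10^8 m × 1.2596 = 1.15228 × 10^9 m ≈ 1.152 Gm

Final answer:
(a) rₚ = 677.3 Mm
(b) rₐ = 1.152 Gm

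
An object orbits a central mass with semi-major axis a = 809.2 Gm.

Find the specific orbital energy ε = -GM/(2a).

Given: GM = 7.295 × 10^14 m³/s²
a = 809.2 Gm = 8.092 × 10^11 m
GM = 7.295 × 10^14 m³/s²
2a = 1.6184 × 10^12 m
ε = −GM/(2a) = -450.754 J/kg ≈ -450.8 J/kg

Final answer: -450.8 J/kg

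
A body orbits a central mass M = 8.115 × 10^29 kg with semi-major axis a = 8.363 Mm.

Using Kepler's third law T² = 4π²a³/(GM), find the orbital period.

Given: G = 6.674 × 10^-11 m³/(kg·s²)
M = 8.115 × 10^29 kg
GM = G × M = 6.674 × 10^-11 × 8.115 × 10^29 = 5.41595 × 10^19 m³/s²
a = 8.363 Mm = 8.363 × 10^6 m
a³ = 5.84906 × 10^20 m³
T = 2π √(a³/GM) = 2π √((5.84906 × 10^20) / (5.41595 × 10^19)) = 2π × 3.28629 s
T = 20.6484 s ≈ 20.65 seconds

Final answer: 20.65 seconds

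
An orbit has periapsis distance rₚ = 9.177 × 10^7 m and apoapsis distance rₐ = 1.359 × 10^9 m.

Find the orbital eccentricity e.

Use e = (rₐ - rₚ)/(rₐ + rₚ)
rₚ = 9.177 × 10^7 m
rₐ = 1.359 × 10^9 m
rₐ − rₚ = 1.26723 × 10^9 m
rₐ + rₚ = 1.45077 × 10^9 m
e = (rₐ − rₚ)/(rₐ + rₚ) = 0.873488

Final answer: e = 0.8735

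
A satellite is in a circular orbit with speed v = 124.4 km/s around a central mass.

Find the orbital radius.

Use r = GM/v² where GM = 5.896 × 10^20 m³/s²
v = 124.4 km/s = 124400 m/s
GM = 5.896 × 10^20 m³/s²
v² = 1.54754 × 10^10 m²/s²
r = GM/v² = (5.896 × 10^20) / (1.54754 × 10^10) = 3.80993 × 10^10 m ≈ 38.1 Gm

Final answer: 38.1 Gm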